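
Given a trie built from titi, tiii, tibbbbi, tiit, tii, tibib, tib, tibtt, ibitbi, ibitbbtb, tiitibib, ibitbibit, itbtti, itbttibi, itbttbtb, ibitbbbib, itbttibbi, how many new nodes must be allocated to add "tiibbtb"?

4

"tii" is already a path in the trie; the remaining "bbtb" must be added.
Each of the 4 remaining characters creates one node.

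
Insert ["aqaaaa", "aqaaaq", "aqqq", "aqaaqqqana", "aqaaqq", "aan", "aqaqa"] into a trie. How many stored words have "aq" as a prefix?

Traverse to the node for "aq", then collect every word in that subtree.
Words under "aq": aqaaaa, aqaaaq, aqaaqq, aqaaqqqana, aqaqa, aqqq
Count: 6

6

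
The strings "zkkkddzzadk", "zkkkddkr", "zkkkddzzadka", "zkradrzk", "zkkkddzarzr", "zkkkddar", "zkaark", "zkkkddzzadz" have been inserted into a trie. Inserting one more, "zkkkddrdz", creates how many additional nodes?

"zkkkdd" is already a path in the trie; the remaining "rdz" must be added.
New nodes needed: |"zkkkddrdz"| − 6 = 9 − 6 = 3.

3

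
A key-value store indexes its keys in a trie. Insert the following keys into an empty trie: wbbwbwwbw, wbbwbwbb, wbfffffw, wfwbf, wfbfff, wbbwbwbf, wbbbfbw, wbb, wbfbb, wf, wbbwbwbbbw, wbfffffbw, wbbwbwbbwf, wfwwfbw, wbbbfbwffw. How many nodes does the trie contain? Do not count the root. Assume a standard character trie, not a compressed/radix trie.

45

For each word, the new-node count is its length minus the longest prefix already in the trie:
  "wbbwbwwbw" → 9 new (w, b, b, w, b, w, w, b, w)
  "wbbwbwbb" → prefix "wbbwbw" already present; 2 new (b, b)
  "wbfffffw" → prefix "wb" already present; 6 new (f, f, f, f, f, w)
  "wfwbf" → prefix "w" already present; 4 new (f, w, b, f)
  "wfbfff" → prefix "wf" already present; 4 new (b, f, f, f)
  "wbbwbwbf" → prefix "wbbwbwb" already present; 1 new (f)
  "wbbbfbw" → prefix "wbb" already present; 4 new (b, f, b, w)
  "wbb" → prefix "wbb" already present; 0 new (none)
  "wbfbb" → prefix "wbf" already present; 2 new (b, b)
  "wf" → prefix "wf" already present; 0 new (none)
  "wbbwbwbbbw" → prefix "wbbwbwbb" already present; 2 new (b, w)
  "wbfffffbw" → prefix "wbfffff" already present; 2 new (b, w)
  "wbbwbwbbwf" → prefix "wbbwbwbb" already present; 2 new (w, f)
  "wfwwfbw" → prefix "wfw" already present; 4 new (w, f, b, w)
  "wbbbfbwffw" → prefix "wbbbfbw" already present; 3 new (f, f, w)
Total nodes = 9 + 2 + 6 + 4 + 4 + 1 + 4 + 0 + 2 + 0 + 2 + 2 + 2 + 4 + 3 = 45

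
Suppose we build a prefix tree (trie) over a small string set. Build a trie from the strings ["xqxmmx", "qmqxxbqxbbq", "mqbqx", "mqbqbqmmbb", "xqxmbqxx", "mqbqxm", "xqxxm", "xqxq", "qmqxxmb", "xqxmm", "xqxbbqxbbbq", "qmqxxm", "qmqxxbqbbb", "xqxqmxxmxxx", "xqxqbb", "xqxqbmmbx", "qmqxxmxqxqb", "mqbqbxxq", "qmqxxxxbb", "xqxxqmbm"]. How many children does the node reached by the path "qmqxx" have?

3

Walk "qmqxx" from the root, arriving at one node.
Characters that immediately follow "qmqxx" among the stored strings: {b, m, x}.
That node has 3 child edges.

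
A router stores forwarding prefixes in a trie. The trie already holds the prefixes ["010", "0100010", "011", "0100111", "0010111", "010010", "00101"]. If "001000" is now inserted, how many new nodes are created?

2

Walking "001000" from the root, the first 4 characters ("0010") follow existing edges; "0" is the first miss.
New nodes needed: |"001000"| − 4 = 6 − 4 = 2.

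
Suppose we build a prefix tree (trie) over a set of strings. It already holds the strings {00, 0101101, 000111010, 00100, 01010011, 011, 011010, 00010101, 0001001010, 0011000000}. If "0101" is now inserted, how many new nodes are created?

Every character of "0101" already lies on an existing path (it is a prefix of some stored word).
No new nodes are needed: 0.

0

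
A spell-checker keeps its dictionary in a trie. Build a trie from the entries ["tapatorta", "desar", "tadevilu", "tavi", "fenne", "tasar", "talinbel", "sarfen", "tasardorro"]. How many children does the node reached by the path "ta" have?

Walk "ta" from the root, arriving at one node.
Distinct next characters after "ta": d, l, p, s, v.
That node has 5 child edges.

5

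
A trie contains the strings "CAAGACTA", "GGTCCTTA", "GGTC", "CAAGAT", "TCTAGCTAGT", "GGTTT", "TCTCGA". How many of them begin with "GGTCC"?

Walk to "GGTCC"; the words in its subtree are exactly those with that prefix.
Matches: "GGTCCTTA"
Count: 1

1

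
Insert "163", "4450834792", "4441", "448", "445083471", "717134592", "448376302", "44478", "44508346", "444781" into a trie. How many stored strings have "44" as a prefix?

Walk to "44"; the words in its subtree are exactly those with that prefix.
Matches: "4441", "44478", "444781", "44508346", "445083471", "4450834792", "448", "448376302"
Count: 8

8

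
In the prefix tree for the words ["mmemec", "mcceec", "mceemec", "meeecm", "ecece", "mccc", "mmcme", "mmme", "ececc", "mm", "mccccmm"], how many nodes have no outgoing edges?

A leaf is a node with no children — equivalently, the end of a word that is not a proper prefix of any other stored word.
Those words: "ececc", "ecece", "mccccmm", "mcceec", "mceemec", "meeecm", "mmcme", "mmemec", "mmme"
Leaf count: 9

9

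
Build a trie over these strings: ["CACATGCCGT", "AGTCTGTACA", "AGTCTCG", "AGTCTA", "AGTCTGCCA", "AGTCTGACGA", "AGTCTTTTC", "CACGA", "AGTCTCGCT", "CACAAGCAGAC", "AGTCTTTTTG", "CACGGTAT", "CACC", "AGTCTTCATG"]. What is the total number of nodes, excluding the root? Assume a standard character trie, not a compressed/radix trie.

56

Trace insertions, counting only characters that open a new branch:
  "CACATGCCGT" → 10 new (C, A, C, A, T, G, C, C, G, T)
  "AGTCTGTACA" → 10 new (A, G, T, C, T, G, T, A, C, A)
  "AGTCTCG" → prefix "AGTCT" already present; 2 new (C, G)
  "AGTCTA" → prefix "AGTCT" already present; 1 new (A)
  "AGTCTGCCA" → prefix "AGTCTG" already present; 3 new (C, C, A)
  "AGTCTGACGA" → prefix "AGTCTG" already present; 4 new (A, C, G, A)
  "AGTCTTTTC" → prefix "AGTCT" already present; 4 new (T, T, T, C)
  "CACGA" → prefix "CAC" already present; 2 new (G, A)
  "AGTCTCGCT" → prefix "AGTCTCG" already present; 2 new (C, T)
  "CACAAGCAGAC" → prefix "CACA" already present; 7 new (A, G, C, A, G, A, C)
  "AGTCTTTTTG" → prefix "AGTCTTTT" already present; 2 new (T, G)
  "CACGGTAT" → prefix "CACG" already present; 4 new (G, T, A, T)
  "CACC" → prefix "CAC" already present; 1 new (C)
  "AGTCTTCATG" → prefix "AGTCTT" already present; 4 new (C, A, T, G)
Total nodes = 10 + 10 + 2 + 1 + 3 + 4 + 4 + 2 + 2 + 7 + 2 + 4 + 1 + 4 = 56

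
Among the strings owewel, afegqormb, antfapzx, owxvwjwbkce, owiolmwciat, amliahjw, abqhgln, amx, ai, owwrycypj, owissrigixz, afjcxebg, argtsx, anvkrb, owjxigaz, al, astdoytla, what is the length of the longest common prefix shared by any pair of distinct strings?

Equivalently: take the maximum, over all pairs, of their longest common prefix length.
"owiolmwciat" and "owissrigixz" agree on "owi" (3 characters) before diverging; nothing deeper is shared.
Longest shared-prefix length: 3

3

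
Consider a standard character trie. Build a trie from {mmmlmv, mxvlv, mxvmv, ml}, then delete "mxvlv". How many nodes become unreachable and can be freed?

2

Walk "mxvlv" from the leaf back toward the root, removing each node that no remaining word uses.
The suffix "lv" (2 nodes) is used only by "mxvlv"; the node for "mxv" still has the child "m", so pruning stops there.
Nodes removed: 2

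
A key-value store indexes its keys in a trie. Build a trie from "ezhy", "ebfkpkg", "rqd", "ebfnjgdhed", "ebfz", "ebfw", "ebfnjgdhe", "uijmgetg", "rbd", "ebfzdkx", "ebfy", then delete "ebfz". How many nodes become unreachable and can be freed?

0

Walk "ebfz" from the leaf back toward the root, removing each node that no remaining word uses.
Every node on "ebfz" is still needed (e.g. by "ebfzdkx"), so nothing is freed.
Nodes removed: 0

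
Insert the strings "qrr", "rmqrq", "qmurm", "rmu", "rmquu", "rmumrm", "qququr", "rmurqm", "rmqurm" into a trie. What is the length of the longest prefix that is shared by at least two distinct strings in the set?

4

Look for the deepest trie node that still has at least two words in its subtree.
"rmqurm" and "rmquu" agree on "rmqu" (4 characters) before diverging; nothing deeper is shared.
Longest shared-prefix length: 4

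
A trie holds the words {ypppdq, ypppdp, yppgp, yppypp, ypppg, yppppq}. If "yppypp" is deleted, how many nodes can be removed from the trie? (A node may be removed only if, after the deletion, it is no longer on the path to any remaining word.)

3

A node on "yppypp"'s path can go only if nothing else ends at it or branches off below it.
The suffix "ypp" (3 nodes) is used only by "yppypp"; the node for "ypp" still has the child "p", so pruning stops there.
Nodes removed: 3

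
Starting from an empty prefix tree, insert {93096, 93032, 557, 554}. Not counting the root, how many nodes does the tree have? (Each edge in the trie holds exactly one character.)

Trace insertions, counting only characters that open a new branch:
  "93096" → 5 new (9, 3, 0, 9, 6)
  "93032" → prefix "930" already present; 2 new (3, 2)
  "557" → 3 new (5, 5, 7)
  "554" → prefix "55" already present; 1 new (4)
Total nodes = 5 + 2 + 3 + 1 = 11

11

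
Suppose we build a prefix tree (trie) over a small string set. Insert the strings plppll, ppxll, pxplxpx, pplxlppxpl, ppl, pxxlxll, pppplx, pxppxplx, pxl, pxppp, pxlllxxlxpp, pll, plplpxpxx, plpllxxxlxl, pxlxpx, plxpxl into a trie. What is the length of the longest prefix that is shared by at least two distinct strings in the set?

Equivalently: take the maximum, over all pairs, of their longest common prefix length.
"plpllxxxlxl" and "plplpxpxx" agree on "plpl" (4 characters) before diverging; nothing deeper is shared.
Longest shared-prefix length: 4

4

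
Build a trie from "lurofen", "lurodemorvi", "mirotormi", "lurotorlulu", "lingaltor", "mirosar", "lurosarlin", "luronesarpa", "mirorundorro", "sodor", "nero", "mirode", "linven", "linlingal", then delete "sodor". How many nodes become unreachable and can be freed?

A node on "sodor"'s path can go only if nothing else ends at it or branches off below it.
No other word shares any prefix with "sodor", so all 5 of its nodes go.
Nodes removed: 5

5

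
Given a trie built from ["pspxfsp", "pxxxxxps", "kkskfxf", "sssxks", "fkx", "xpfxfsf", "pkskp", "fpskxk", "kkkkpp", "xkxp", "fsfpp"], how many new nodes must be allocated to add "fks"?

1

Walking "fks" from the root, the first 2 characters ("fk") follow existing edges; "s" is the first miss.
New nodes needed: |"fks"| − 2 = 3 − 2 = 1.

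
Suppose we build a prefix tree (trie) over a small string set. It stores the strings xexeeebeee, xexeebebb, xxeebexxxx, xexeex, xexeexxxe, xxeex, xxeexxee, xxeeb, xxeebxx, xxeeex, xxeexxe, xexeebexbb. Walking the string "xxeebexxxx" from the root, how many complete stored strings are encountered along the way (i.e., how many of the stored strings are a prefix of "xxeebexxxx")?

2

Walk "xxeebexxxx" from the root; an end-of-word marker is hit whenever a stored word is a prefix of "xxeebexxxx".
Prefixes of the query that are stored words: "xxeeb", "xxeebexxxx"
Count: 2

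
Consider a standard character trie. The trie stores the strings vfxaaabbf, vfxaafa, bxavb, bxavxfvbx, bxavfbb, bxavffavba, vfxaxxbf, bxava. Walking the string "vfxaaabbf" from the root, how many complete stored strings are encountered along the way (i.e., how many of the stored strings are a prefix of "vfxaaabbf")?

Check each prefix of "vfxaaabbf" against the stored set — each match is an end-marker on the path.
Prefixes of the query that are stored words: "vfxaaabbf"
Count: 1

1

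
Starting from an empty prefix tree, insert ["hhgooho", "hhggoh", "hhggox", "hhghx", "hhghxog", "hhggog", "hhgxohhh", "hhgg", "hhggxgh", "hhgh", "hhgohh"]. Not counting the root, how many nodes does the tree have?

26

Trie structure (* marks end of a word):
(root)
└─ h
   └─ h
      └─ g
         ├─ g *
         │  ├─ o
         │  │  ├─ g *
         │  │  ├─ h *
         │  │  └─ x *
         │  └─ x
         │     └─ g
         │        └─ h *
         ├─ h *
         │  └─ x *
         │     └─ o
         │        └─ g *
         ├─ o
         │  ├─ h
         │  │  └─ h *
         │  └─ o
         │     └─ h
         │        └─ o *
         └─ x
            └─ o
               └─ h
                  └─ h
                     └─ h *
Counting every labelled node above: 26.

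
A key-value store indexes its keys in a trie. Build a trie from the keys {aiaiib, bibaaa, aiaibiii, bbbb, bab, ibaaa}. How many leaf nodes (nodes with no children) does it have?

Leaves are exactly the stored words that no other stored word extends.
Those words: "aiaibiii", "aiaiib", "bab", "bbbb", "bibaaa", "ibaaa"
Leaf count: 6

6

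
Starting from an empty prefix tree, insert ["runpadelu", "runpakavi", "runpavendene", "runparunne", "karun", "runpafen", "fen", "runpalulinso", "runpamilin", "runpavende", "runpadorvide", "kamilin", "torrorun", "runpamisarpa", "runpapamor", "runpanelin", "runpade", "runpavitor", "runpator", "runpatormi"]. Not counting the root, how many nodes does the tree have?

91

Insert word by word; a character creates a node only if that edge doesn't already exist:
  "runpadelu" → 9 new (r, u, n, p, a, d, e, l, u)
  "runpakavi" → prefix "runpa" already present; 4 new (k, a, v, i)
  "runpavendene" → prefix "runpa" already present; 7 new (v, e, n, d, e, n, e)
  "runparunne" → prefix "runpa" already present; 5 new (r, u, n, n, e)
  "karun" → 5 new (k, a, r, u, n)
  "runpafen" → prefix "runpa" already present; 3 new (f, e, n)
  "fen" → 3 new (f, e, n)
  "runpalulinso" → prefix "runpa" already present; 7 new (l, u, l, i, n, s, o)
  "runpamilin" → prefix "runpa" already present; 5 new (m, i, l, i, n)
  "runpavende" → prefix "runpavende" already present; 0 new (none)
  "runpadorvide" → prefix "runpad" already present; 6 new (o, r, v, i, d, e)
  "kamilin" → prefix "ka" already present; 5 new (m, i, l, i, n)
  "torrorun" → 8 new (t, o, r, r, o, r, u, n)
  "runpamisarpa" → prefix "runpami" already present; 5 new (s, a, r, p, a)
  "runpapamor" → prefix "runpa" already present; 5 new (p, a, m, o, r)
  "runpanelin" → prefix "runpa" already present; 5 new (n, e, l, i, n)
  "runpade" → prefix "runpade" already present; 0 new (none)
  "runpavitor" → prefix "runpav" already present; 4 new (i, t, o, r)
  "runpator" → prefix "runpa" already present; 3 new (t, o, r)
  "runpatormi" → prefix "runpator" already present; 2 new (m, i)
Total nodes = 9 + 4 + 7 + 5 + 5 + 3 + 3 + 7 + 5 + 0 + 6 + 5 + 8 + 5 + 5 + 5 + 0 + 4 + 3 + 2 = 91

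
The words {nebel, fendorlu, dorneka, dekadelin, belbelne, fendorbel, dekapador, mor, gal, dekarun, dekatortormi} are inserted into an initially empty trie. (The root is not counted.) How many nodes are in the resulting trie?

Insert word by word; a character creates a node only if that edge doesn't already exist:
  "nebel" → 5 new (n, e, b, e, l)
  "fendorlu" → 8 new (f, e, n, d, o, r, l, u)
  "dorneka" → 7 new (d, o, r, n, e, k, a)
  "dekadelin" → prefix "d" already present; 8 new (e, k, a, d, e, l, i, n)
  "belbelne" → 8 new (b, e, l, b, e, l, n, e)
  "fendorbel" → prefix "fendor" already present; 3 new (b, e, l)
  "dekapador" → prefix "deka" already present; 5 new (p, a, d, o, r)
  "mor" → 3 new (m, o, r)
  "gal" → 3 new (g, a, l)
  "dekarun" → prefix "deka" already present; 3 new (r, u, n)
  "dekatortormi" → prefix "deka" already present; 8 new (t, o, r, t, o, r, m, i)
Total nodes = 5 + 8 + 7 + 8 + 8 + 3 + 5 + 3 + 3 + 3 + 8 = 61

61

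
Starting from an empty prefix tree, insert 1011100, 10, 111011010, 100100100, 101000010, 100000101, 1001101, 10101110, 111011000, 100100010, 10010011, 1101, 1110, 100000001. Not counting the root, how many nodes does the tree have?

For each word, the new-node count is its length minus the longest prefix already in the trie:
  "1011100" → 7 new (1, 0, 1, 1, 1, 0, 0)
  "10" → prefix "10" already present; 0 new (none)
  "111011010" → prefix "1" already present; 8 new (1, 1, 0, 1, 1, 0, 1, 0)
  "100100100" → prefix "10" already present; 7 new (0, 1, 0, 0, 1, 0, 0)
  "101000010" → prefix "101" already present; 6 new (0, 0, 0, 0, 1, 0)
  "100000101" → prefix "100" already present; 6 new (0, 0, 0, 1, 0, 1)
  "1001101" → prefix "1001" already present; 3 new (1, 0, 1)
  "10101110" → prefix "1010" already present; 4 new (1, 1, 1, 0)
  "111011000" → prefix "1110110" already present; 2 new (0, 0)
  "100100010" → prefix "100100" already present; 3 new (0, 1, 0)
  "10010011" → prefix "1001001" already present; 1 new (1)
  "1101" → prefix "11" already present; 2 new (0, 1)
  "1110" → prefix "1110" already present; 0 new (none)
  "100000001" → prefix "100000" already present; 3 new (0, 0, 1)
Total nodes = 7 + 0 + 8 + 7 + 6 + 6 + 3 + 4 + 2 + 3 + 1 + 2 + 0 + 3 = 52

52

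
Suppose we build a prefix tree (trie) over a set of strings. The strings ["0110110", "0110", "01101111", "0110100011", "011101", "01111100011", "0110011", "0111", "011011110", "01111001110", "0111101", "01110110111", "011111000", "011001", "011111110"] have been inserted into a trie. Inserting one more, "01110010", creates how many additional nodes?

3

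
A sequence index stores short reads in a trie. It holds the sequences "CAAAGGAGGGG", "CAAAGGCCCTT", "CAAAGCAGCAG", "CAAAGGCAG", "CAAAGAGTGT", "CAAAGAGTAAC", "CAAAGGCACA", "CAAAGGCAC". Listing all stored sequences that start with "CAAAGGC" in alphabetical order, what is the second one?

CAAAGGCACA

Filter for "CAAAGGC…" and sort: "CAAAGGCAC", "CAAAGGCACA", "CAAAGGCAG", "CAAAGGCCCTT"
The 2nd is CAAAGGCACA.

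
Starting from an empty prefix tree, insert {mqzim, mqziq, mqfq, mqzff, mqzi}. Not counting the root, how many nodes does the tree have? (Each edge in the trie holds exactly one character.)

10

Trie structure (* marks end of a word):
(root)
└─ m
   └─ q
      ├─ f
      │  └─ q *
      └─ z
         ├─ f
         │  └─ f *
         └─ i *
            ├─ m *
            └─ q *
Counting every labelled node above: 10.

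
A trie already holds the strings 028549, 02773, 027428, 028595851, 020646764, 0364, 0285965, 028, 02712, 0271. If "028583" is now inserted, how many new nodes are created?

Walking "028583" from the root, the first 4 characters ("0285") follow existing edges; "8" is the first miss.
New nodes needed: |"028583"| − 4 = 6 − 4 = 2.

2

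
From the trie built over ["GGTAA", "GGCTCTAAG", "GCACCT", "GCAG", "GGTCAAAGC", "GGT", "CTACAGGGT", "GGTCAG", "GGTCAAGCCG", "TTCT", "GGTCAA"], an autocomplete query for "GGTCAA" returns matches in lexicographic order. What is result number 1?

GGTCAA

Words with prefix "GGTCAA", in lexicographic order: "GGTCAA", "GGTCAAAGC", "GGTCAAGCCG"
Position 1: GGTCAA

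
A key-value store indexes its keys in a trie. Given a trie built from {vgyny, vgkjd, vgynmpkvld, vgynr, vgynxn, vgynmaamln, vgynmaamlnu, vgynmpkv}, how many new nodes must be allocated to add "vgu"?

1

Walking "vgu" from the root, the first 2 characters ("vg") follow existing edges; "u" is the first miss.
So 3 − 2 = 1 new nodes.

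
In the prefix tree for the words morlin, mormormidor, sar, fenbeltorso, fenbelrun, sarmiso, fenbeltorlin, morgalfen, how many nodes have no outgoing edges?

7

A leaf is a node with no children — equivalently, the end of a word that is not a proper prefix of any other stored word.
Those words: "fenbelrun", "fenbeltorlin", "fenbeltorso", "morgalfen", "morlin", "mormormidor", "sarmiso"
Leaf count: 7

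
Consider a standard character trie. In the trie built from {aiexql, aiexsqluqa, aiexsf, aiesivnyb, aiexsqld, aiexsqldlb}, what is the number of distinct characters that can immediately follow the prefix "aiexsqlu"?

1

Follow the path "aiexsqlu" to its node, then look at its outgoing edges.
Distinct next characters after "aiexsqlu": q.
That node has 1 child edge.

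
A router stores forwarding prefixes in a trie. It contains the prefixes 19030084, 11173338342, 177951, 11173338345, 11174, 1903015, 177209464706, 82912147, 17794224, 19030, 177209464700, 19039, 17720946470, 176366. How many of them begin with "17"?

6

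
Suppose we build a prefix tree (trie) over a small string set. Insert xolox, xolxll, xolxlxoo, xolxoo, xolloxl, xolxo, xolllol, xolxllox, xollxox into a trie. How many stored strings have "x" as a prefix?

9

Traverse to the node for "x", then collect every word in that subtree.
Words under "x": xolllol, xolloxl, xollxox, xolox, xolxll, xolxllox, xolxlxoo, xolxo, xolxoo
Count: 9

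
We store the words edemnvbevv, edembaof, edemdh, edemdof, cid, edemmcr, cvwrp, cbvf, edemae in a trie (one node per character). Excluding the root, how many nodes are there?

Trace insertions, counting only characters that open a new branch:
  "edemnvbevv" → 10 new (e, d, e, m, n, v, b, e, v, v)
  "edembaof" → prefix "edem" already present; 4 new (b, a, o, f)
  "edemdh" → prefix "edem" already present; 2 new (d, h)
  "edemdof" → prefix "edemd" already present; 2 new (o, f)
  "cid" → 3 new (c, i, d)
  "edemmcr" → prefix "edem" already present; 3 new (m, c, r)
  "cvwrp" → prefix "c" already present; 4 new (v, w, r, p)
  "cbvf" → prefix "c" already present; 3 new (b, v, f)
  "edemae" → prefix "edem" already present; 2 new (a, e)
Total nodes = 10 + 4 + 2 + 2 + 3 + 3 + 4 + 3 + 2 = 33

33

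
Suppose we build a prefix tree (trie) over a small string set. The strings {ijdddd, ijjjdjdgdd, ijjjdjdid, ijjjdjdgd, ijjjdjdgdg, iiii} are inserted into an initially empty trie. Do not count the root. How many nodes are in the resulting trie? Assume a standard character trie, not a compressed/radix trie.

Trie structure (* marks end of a word):
(root)
└─ i
   ├─ i
   │  └─ i
   │     └─ i *
   └─ j
      ├─ d
      │  └─ d
      │     └─ d
      │        └─ d *
      └─ j
         └─ j
            └─ d
               └─ j
                  └─ d
                     ├─ g
                     │  └─ d *
                     │     ├─ d *
                     │     └─ g *
                     └─ i
                        └─ d *
Counting every labelled node above: 20.

20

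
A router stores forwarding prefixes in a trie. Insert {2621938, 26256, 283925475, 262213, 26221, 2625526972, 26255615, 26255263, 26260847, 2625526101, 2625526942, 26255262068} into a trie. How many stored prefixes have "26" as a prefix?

Filter for entries beginning with "26":
Words under "26": 2621938, 26221, 262213, 2625526101, 26255262068, 26255263, 2625526942, 2625526972, 26255615, 26256, 26260847
Count: 11

11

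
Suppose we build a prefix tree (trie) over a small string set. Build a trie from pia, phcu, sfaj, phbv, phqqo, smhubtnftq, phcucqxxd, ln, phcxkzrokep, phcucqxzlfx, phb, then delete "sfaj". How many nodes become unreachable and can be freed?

3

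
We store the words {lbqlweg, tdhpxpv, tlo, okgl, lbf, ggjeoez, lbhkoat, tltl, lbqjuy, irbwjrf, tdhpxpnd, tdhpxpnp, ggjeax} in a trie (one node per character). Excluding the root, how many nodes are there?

50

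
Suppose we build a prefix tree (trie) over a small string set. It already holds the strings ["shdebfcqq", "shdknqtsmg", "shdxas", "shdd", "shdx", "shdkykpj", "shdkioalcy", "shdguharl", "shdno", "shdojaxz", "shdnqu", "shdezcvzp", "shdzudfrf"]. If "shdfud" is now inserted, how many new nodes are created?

3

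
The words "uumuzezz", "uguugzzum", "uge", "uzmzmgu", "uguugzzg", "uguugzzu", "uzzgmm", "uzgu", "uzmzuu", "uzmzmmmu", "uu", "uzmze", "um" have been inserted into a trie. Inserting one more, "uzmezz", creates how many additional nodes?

"uzm" is already a path in the trie; the remaining "ezz" must be added.
Each of the 3 remaining characters creates one node.

3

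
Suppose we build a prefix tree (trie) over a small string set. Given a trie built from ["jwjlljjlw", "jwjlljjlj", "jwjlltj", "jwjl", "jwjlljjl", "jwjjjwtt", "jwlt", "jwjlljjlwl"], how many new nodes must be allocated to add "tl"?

2

Nothing in the trie begins with "t"; the whole of "tl" is new.
2 − 0 = 2 new nodes.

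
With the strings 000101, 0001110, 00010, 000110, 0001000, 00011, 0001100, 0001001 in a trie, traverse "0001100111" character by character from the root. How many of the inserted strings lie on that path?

Traverse "0001100111" character by character; count nodes along the way that are marked as word ends.
Prefixes of the query that are stored words: "00011", "000110", "0001100"
Count: 3

3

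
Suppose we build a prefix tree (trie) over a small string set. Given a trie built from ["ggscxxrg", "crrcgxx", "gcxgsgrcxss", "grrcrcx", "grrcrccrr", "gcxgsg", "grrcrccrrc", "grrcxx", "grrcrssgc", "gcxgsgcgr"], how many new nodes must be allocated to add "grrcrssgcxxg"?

3

Walking "grrcrssgcxxg" from the root, the first 9 characters ("grrcrssgc") follow existing edges; "x" is the first miss.
New nodes needed: |"grrcrssgcxxg"| − 9 = 12 − 9 = 3.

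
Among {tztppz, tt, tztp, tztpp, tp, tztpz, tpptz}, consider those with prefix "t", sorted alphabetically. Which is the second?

tpptz

DFS of the "t" subtree visits, in order: "tp", "tpptz", "tt", "tztp", "tztpp", "tztppz", "tztpz"
The 2nd is tpptz.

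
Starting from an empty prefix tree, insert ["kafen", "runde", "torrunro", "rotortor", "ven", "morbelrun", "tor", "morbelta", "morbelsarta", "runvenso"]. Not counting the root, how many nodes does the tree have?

49

Insert word by word; a character creates a node only if that edge doesn't already exist:
  "kafen" → 5 new (k, a, f, e, n)
  "runde" → 5 new (r, u, n, d, e)
  "torrunro" → 8 new (t, o, r, r, u, n, r, o)
  "rotortor" → prefix "r" already present; 7 new (o, t, o, r, t, o, r)
  "ven" → 3 new (v, e, n)
  "morbelrun" → 9 new (m, o, r, b, e, l, r, u, n)
  "tor" → prefix "tor" already present; 0 new (none)
  "morbelta" → prefix "morbel" already present; 2 new (t, a)
  "morbelsarta" → prefix "morbel" already present; 5 new (s, a, r, t, a)
  "runvenso" → prefix "run" already present; 5 new (v, e, n, s, o)
Total nodes = 5 + 5 + 8 + 7 + 3 + 9 + 0 + 2 + 5 + 5 = 49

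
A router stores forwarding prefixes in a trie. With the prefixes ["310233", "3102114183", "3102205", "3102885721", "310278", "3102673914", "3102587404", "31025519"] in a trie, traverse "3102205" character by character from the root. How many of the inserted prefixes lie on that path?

1

Check each prefix of "3102205" against the stored set — each match is an end-marker on the path.
Prefixes of the query that are stored words: "3102205"
Count: 1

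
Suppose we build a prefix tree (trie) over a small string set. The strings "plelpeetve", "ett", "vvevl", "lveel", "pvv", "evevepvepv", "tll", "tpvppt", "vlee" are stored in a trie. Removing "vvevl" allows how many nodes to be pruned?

After clearing the end-marker at "vvevl", prune upward until reaching a node still needed by another word.
The suffix "vevl" (4 nodes) is used only by "vvevl"; the node for "v" still has the child "l", so pruning stops there.
Nodes removed: 4

4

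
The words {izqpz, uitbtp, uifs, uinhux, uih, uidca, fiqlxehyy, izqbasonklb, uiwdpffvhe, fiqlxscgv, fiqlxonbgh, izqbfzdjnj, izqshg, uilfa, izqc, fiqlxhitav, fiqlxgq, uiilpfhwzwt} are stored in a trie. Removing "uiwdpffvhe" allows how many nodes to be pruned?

After clearing the end-marker at "uiwdpffvhe", prune upward until reaching a node still needed by another word.
The suffix "wdpffvhe" (8 nodes) is used only by "uiwdpffvhe"; the node for "ui" still has the child "t", so pruning stops there.
Nodes removed: 8

8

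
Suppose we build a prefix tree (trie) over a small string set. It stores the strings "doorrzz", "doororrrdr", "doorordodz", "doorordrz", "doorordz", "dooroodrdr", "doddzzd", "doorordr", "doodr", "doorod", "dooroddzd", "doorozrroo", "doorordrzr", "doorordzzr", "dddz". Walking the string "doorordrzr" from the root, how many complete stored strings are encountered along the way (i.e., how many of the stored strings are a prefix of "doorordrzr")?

Check each prefix of "doorordrzr" against the stored set — each match is an end-marker on the path.
Prefixes of the query that are stored words: "doorordr", "doorordrz", "doorordrzr"
Count: 3

3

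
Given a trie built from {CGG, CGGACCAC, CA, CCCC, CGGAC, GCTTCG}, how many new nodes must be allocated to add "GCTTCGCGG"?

Walking "GCTTCGCGG" from the root, the first 6 characters ("GCTTCG") follow existing edges; "C" is the first miss.
New nodes needed: |"GCTTCGCGG"| − 6 = 9 − 6 = 3.

3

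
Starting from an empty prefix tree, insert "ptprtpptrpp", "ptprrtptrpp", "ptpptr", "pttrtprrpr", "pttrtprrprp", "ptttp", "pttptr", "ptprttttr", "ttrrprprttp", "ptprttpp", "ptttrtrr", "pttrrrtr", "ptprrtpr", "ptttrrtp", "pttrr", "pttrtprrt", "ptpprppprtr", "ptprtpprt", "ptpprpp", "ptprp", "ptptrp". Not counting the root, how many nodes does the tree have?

78

Insert word by word; a character creates a node only if that edge doesn't already exist:
  "ptprtpptrpp" → 11 new (p, t, p, r, t, p, p, t, r, p, p)
  "ptprrtptrpp" → prefix "ptpr" already present; 7 new (r, t, p, t, r, p, p)
  "ptpptr" → prefix "ptp" already present; 3 new (p, t, r)
  "pttrtprrpr" → prefix "pt" already present; 8 new (t, r, t, p, r, r, p, r)
  "pttrtprrprp" → prefix "pttrtprrpr" already present; 1 new (p)
  "ptttp" → prefix "ptt" already present; 2 new (t, p)
  "pttptr" → prefix "ptt" already present; 3 new (p, t, r)
  "ptprttttr" → prefix "ptprt" already present; 4 new (t, t, t, r)
  "ttrrprprttp" → 11 new (t, t, r, r, p, r, p, r, t, t, p)
  "ptprttpp" → prefix "ptprtt" already present; 2 new (p, p)
  "ptttrtrr" → prefix "pttt" already present; 4 new (r, t, r, r)
  "pttrrrtr" → prefix "pttr" already present; 4 new (r, r, t, r)
  "ptprrtpr" → prefix "ptprrtp" already present; 1 new (r)
  "ptttrrtp" → prefix "ptttr" already present; 3 new (r, t, p)
  "pttrr" → prefix "pttrr" already present; 0 new (none)
  "pttrtprrt" → prefix "pttrtprr" already present; 1 new (t)
  "ptpprppprtr" → prefix "ptpp" already present; 7 new (r, p, p, p, r, t, r)
  "ptprtpprt" → prefix "ptprtpp" already present; 2 new (r, t)
  "ptpprpp" → prefix "ptpprpp" already present; 0 new (none)
  "ptprp" → prefix "ptpr" already present; 1 new (p)
  "ptptrp" → prefix "ptp" already present; 3 new (t, r, p)
Total nodes = 11 + 7 + 3 + 8 + 1 + 2 + 3 + 4 + 11 + 2 + 4 + 4 + 1 + 3 + 0 + 1 + 7 + 2 + 0 + 1 + 3 = 78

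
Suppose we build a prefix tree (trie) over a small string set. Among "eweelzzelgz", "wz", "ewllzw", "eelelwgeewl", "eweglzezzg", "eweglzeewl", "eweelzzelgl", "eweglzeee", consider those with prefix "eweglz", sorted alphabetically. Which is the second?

eweglzeewl

Words with prefix "eweglz", in lexicographic order: "eweglzeee", "eweglzeewl", "eweglzezzg"
The 2nd is eweglzeewl.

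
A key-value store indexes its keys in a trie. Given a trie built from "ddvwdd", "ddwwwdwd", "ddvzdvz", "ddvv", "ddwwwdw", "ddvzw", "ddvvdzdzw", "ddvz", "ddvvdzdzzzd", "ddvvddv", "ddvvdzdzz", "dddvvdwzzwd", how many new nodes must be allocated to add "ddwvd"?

"ddw" is already a path in the trie; the remaining "vd" must be added.
Each of the 2 remaining characters creates one node.

2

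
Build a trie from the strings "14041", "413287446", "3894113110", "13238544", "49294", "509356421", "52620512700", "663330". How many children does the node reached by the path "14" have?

Walk "14" from the root, arriving at one node.
Characters that immediately follow "14" among the stored strings: {0}.
That node has 1 child edge.

1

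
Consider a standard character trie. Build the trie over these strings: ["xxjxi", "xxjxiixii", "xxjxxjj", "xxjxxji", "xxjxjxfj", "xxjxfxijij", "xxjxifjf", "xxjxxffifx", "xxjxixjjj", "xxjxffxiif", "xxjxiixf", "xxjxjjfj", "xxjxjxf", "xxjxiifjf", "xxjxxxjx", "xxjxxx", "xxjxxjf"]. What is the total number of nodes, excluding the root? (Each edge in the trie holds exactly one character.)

51

Trace insertions, counting only characters that open a new branch:
  "xxjxi" → 5 new (x, x, j, x, i)
  "xxjxiixii" → prefix "xxjxi" already present; 4 new (i, x, i, i)
  "xxjxxjj" → prefix "xxjx" already present; 3 new (x, j, j)
  "xxjxxji" → prefix "xxjxxj" already present; 1 new (i)
  "xxjxjxfj" → prefix "xxjx" already present; 4 new (j, x, f, j)
  "xxjxfxijij" → prefix "xxjx" already present; 6 new (f, x, i, j, i, j)
  "xxjxifjf" → prefix "xxjxi" already present; 3 new (f, j, f)
  "xxjxxffifx" → prefix "xxjxx" already present; 5 new (f, f, i, f, x)
  "xxjxixjjj" → prefix "xxjxi" already present; 4 new (x, j, j, j)
  "xxjxffxiif" → prefix "xxjxf" already present; 5 new (f, x, i, i, f)
  "xxjxiixf" → prefix "xxjxiix" already present; 1 new (f)
  "xxjxjjfj" → prefix "xxjxj" already present; 3 new (j, f, j)
  "xxjxjxf" → prefix "xxjxjxf" already present; 0 new (none)
  "xxjxiifjf" → prefix "xxjxii" already present; 3 new (f, j, f)
  "xxjxxxjx" → prefix "xxjxx" already present; 3 new (x, j, x)
  "xxjxxx" → prefix "xxjxxx" already present; 0 new (none)
  "xxjxxjf" → prefix "xxjxxj" already present; 1 new (f)
Total nodes = 5 + 4 + 3 + 1 + 4 + 6 + 3 + 5 + 4 + 5 + 1 + 3 + 0 + 3 + 3 + 0 + 1 = 51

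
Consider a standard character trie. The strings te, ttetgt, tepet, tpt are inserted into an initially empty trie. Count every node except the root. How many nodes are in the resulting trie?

12

Insert word by word; a character creates a node only if that edge doesn't already exist:
  "te" → 2 new (t, e)
  "ttetgt" → prefix "t" already present; 5 new (t, e, t, g, t)
  "tepet" → prefix "te" already present; 3 new (p, e, t)
  "tpt" → prefix "t" already present; 2 new (p, t)
Total nodes = 2 + 5 + 3 + 2 = 12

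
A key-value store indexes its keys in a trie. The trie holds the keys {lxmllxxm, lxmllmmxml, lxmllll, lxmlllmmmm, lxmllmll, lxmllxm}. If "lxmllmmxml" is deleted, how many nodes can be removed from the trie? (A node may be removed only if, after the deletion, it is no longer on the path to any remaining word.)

4

After clearing the end-marker at "lxmllmmxml", prune upward until reaching a node still needed by another word.
The suffix "mxml" (4 nodes) is used only by "lxmllmmxml"; the node for "lxmllm" still has the child "l", so pruning stops there.
Nodes removed: 4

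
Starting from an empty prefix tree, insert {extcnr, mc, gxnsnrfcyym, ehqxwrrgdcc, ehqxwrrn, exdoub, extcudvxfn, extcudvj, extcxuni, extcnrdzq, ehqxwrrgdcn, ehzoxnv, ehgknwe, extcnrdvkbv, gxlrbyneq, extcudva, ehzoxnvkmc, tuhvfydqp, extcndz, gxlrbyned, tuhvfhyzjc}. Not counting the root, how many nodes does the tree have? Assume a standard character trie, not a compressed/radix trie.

Insert word by word; a character creates a node only if that edge doesn't already exist:
  "extcnr" → 6 new (e, x, t, c, n, r)
  "mc" → 2 new (m, c)
  "gxnsnrfcyym" → 11 new (g, x, n, s, n, r, f, c, y, y, m)
  "ehqxwrrgdcc" → prefix "e" already present; 10 new (h, q, x, w, r, r, g, d, c, c)
  "ehqxwrrn" → prefix "ehqxwrr" already present; 1 new (n)
  "exdoub" → prefix "ex" already present; 4 new (d, o, u, b)
  "extcudvxfn" → prefix "extc" already present; 6 new (u, d, v, x, f, n)
  "extcudvj" → prefix "extcudv" already present; 1 new (j)
  "extcxuni" → prefix "extc" already present; 4 new (x, u, n, i)
  "extcnrdzq" → prefix "extcnr" already present; 3 new (d, z, q)
  "ehqxwrrgdcn" → prefix "ehqxwrrgdc" already present; 1 new (n)
  "ehzoxnv" → prefix "eh" already present; 5 new (z, o, x, n, v)
  "ehgknwe" → prefix "eh" already present; 5 new (g, k, n, w, e)
  "extcnrdvkbv" → prefix "extcnrd" already present; 4 new (v, k, b, v)
  "gxlrbyneq" → prefix "gx" already present; 7 new (l, r, b, y, n, e, q)
  "extcudva" → prefix "extcudv" already present; 1 new (a)
  "ehzoxnvkmc" → prefix "ehzoxnv" already present; 3 new (k, m, c)
  "tuhvfydqp" → 9 new (t, u, h, v, f, y, d, q, p)
  "extcndz" → prefix "extcn" already present; 2 new (d, z)
  "gxlrbyned" → prefix "gxlrbyne" already present; 1 new (d)
  "tuhvfhyzjc" → prefix "tuhvf" already present; 5 new (h, y, z, j, c)
Total nodes = 6 + 2 + 11 + 10 + 1 + 4 + 6 + 1 + 4 + 3 + 1 + 5 + 5 + 4 + 7 + 1 + 3 + 9 + 2 + 1 + 5 = 91

91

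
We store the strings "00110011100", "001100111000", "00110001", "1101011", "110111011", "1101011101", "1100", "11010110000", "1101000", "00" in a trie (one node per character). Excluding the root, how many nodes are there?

Insert word by word; a character creates a node only if that edge doesn't already exist:
  "00110011100" → 11 new (0, 0, 1, 1, 0, 0, 1, 1, 1, 0, 0)
  "001100111000" → prefix "00110011100" already present; 1 new (0)
  "00110001" → prefix "001100" already present; 2 new (0, 1)
  "1101011" → 7 new (1, 1, 0, 1, 0, 1, 1)
  "110111011" → prefix "1101" already present; 5 new (1, 1, 0, 1, 1)
  "1101011101" → prefix "1101011" already present; 3 new (1, 0, 1)
  "1100" → prefix "110" already present; 1 new (0)
  "11010110000" → prefix "1101011" already present; 4 new (0, 0, 0, 0)
  "1101000" → prefix "11010" already present; 2 new (0, 0)
  "00" → prefix "00" already present; 0 new (none)
Total nodes = 11 + 1 + 2 + 7 + 5 + 3 + 1 + 4 + 2 + 0 = 36

36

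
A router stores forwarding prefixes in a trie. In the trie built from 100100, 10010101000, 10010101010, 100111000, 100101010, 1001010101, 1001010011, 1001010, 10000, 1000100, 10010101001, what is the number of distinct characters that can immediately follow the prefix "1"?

1

The children of the "1" node are the distinct next characters among strings starting with "1".
Distinct next characters after "1": 0.
That node has 1 child edge.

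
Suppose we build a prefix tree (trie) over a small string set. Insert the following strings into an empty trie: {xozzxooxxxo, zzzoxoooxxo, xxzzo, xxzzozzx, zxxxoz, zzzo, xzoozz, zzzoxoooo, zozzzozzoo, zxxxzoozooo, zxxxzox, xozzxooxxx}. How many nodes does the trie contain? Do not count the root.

Count nodes per top-level branch (shared prefixes stored once):
  'x'-branch (xozzxooxxx, xozzxooxxxo, xxzzo, xxzzozzx, xzoozz): 23 nodes
  'z'-branch (zozzzozzoo, zxxxoz, zxxxzoozooo, zxxxzox, zzzo, zzzoxoooo, zzzoxoooxxo): 34 nodes
Sum: 57

57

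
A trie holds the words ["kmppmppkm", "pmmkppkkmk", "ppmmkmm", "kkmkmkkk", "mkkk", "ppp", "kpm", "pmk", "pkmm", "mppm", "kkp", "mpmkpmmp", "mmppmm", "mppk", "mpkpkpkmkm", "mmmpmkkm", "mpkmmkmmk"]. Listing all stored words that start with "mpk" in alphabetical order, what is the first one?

DFS of the "mpk" subtree visits, in order: "mpkmmkmmk", "mpkpkpkmkm"
Position 1: mpkmmkmmk

mpkmmkmmk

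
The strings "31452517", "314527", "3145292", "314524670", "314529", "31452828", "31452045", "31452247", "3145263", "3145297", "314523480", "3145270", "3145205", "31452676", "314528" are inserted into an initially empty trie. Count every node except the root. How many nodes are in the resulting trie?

Count nodes per top-level branch (shared prefixes stored once):
  '3'-branch (31452045, 3145205, 31452247, 314523480, 314524670, 31452517, 3145263, 31452676, 314527, 3145270, 314528, 31452828, 314529, 3145292, 3145297): 35 nodes
Sum: 35

35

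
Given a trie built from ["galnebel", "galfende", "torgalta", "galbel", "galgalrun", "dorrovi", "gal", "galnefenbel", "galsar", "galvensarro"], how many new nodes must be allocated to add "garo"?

"ga" is already a path in the trie; the remaining "ro" must be added.
So 4 − 2 = 2 new nodes.

2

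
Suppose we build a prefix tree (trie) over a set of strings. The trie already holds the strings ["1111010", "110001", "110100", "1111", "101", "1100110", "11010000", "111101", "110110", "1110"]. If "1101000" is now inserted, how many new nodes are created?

"1101000" is already a full path in the trie; only an end-marker is added.
No new nodes are needed: 0.

0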